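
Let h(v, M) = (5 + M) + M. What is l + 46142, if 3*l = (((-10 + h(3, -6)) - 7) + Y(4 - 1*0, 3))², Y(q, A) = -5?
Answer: 139267/3 ≈ 46422.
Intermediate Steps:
h(v, M) = 5 + 2*M
l = 841/3 (l = (((-10 + (5 + 2*(-6))) - 7) - 5)²/3 = (((-10 + (5 - 12)) - 7) - 5)²/3 = (((-10 - 7) - 7) - 5)²/3 = ((-17 - 7) - 5)²/3 = (-24 - 5)²/3 = (⅓)*(-29)² = (⅓)*841 = 841/3 ≈ 280.33)
l + 46142 = 841/3 + 46142 = 139267/3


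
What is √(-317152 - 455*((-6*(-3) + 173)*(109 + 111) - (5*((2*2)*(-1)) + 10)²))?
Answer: 36*I*√14962 ≈ 4403.5*I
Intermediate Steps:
√(-317152 - 455*((-6*(-3) + 173)*(109 + 111) - (5*((2*2)*(-1)) + 10)²)) = √(-317152 - 455*((18 + 173)*220 - (5*(4*(-1)) + 10)²)) = √(-317152 - 455*(191*220 - (5*(-4) + 10)²)) = √(-317152 - 455*(42020 - (-20 + 10)²)) = √(-317152 - 455*(42020 - 1*(-10)²)) = √(-317152 - 455*(42020 - 1*100)) = √(-317152 - 455*(42020 - 100)) = √(-317152 - 455*41920) = √(-317152 - 19073600) = √(-19390752) = 36*I*√14962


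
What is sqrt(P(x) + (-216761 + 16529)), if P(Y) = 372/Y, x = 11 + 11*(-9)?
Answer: I*sqrt(96914334)/22 ≈ 447.48*I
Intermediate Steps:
x = -88 (x = 11 - 99 = -88)
sqrt(P(x) + (-216761 + 16529)) = sqrt(372/(-88) + (-216761 + 16529)) = sqrt(372*(-1/88) - 200232) = sqrt(-93/22 - 200232) = sqrt(-4405197/22) = I*sqrt(96914334)/22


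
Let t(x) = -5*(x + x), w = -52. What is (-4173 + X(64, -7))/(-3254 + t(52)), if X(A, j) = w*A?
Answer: 7501/3774 ≈ 1.9875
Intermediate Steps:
X(A, j) = -52*A
t(x) = -10*x
(-4173 + X(64, -7))/(-3254 + t(52)) = (-4173 - 52*64)/(-3254 - 10*52) = (-4173 - 3328)/(-3254 - 520) = -7501/(-3774) = -7501*(-1/3774) = 7501/3774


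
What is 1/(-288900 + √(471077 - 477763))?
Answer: -144450/41731608343 - I*√6686/83463216686 ≈ -3.4614e-6 - 9.7969e-10*I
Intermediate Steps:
1/(-288900 + √(471077 - 477763)) = 1/(-288900 + √(-6686)) = 1/(-288900 + I*√6686)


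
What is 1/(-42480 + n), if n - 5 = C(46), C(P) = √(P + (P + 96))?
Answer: -42475/1804125437 - 2*√47/1804125437 ≈ -2.3551e-5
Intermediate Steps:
C(P) = √(96 + 2*P) (C(P) = √(P + (96 + P)) = √(96 + 2*P))
n = 5 + 2*√47 (n = 5 + √(96 + 2*46) = 5 + √(96 + 92) = 5 + √188 = 5 + 2*√47 ≈ 18.711)
1/(-42480 + n) = 1/(-42480 + (5 + 2*√47)) = 1/(-42475 + 2*√47)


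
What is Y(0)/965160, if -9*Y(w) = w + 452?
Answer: -113/2171610 ≈ -5.2035e-5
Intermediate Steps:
Y(w) = -452/9 - w/9 (Y(w) = -(w + 452)/9 = -(452 + w)/9 = -452/9 - w/9)
Y(0)/965160 = (-452/9 - 1/9*0)/965160 = (-452/9 + 0)*(1/965160) = -452/9*1/965160 = -113/2171610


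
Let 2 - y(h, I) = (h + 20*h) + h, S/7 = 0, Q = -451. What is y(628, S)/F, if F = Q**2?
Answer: -13814/203401 ≈ -0.067915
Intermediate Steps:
S = 0 (S = 7*0 = 0)
y(h, I) = 2 - 22*h (y(h, I) = 2 - ((h + 20*h) + h) = 2 - (21*h + h) = 2 - 22*h)
F = 203401 (F = (-451)**2 = 203401)
y(628, S)/F = (2 - 22*628)/203401 = (2 - 13816)*(1/203401) = -13814*1/203401 = -13814/203401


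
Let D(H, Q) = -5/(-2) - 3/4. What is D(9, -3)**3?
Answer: 343/64 ≈ 5.3594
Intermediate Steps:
D(H, Q) = 7/4 (D(H, Q) = -5*(-1/2) - 3*1/4 = 5/2 - 3/4 = 7/4)
D(9, -3)**3 = (7/4)**3 = 343/64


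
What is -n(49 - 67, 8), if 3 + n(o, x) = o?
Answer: 21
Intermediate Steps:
n(o, x) = -3 + o
-n(49 - 67, 8) = -(-3 + (49 - 67)) = -(-3 - 18) = -1*(-21) = 21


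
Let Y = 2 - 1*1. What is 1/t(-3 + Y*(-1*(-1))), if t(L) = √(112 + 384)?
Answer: √31/124 ≈ 0.044901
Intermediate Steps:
Y = 1 (Y = 2 - 1 = 1)
t(L) = 4*√31 (t(L) = √496 = 4*√31)
1/t(-3 + Y*(-1*(-1))) = 1/(4*√31) = √31/124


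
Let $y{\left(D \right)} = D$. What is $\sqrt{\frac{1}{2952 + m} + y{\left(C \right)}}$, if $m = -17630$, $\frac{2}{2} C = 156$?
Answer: $\frac{\sqrt{33609200026}}{14678} \approx 12.49$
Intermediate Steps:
$C = 156$
$\sqrt{\frac{1}{2952 + m} + y{\left(C \right)}} = \sqrt{\frac{1}{2952 - 17630} + 156} = \sqrt{\frac{1}{-14678} + 156} = \sqrt{- \frac{1}{14678} + 156} = \sqrt{\frac{2289767}{14678}} = \frac{\sqrt{33609200026}}{14678}$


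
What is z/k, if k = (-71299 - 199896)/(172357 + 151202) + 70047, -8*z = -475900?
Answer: 38495432025/45328132156 ≈ 0.84926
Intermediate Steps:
z = 118975/2 (z = -⅛*(-475900) = 118975/2 ≈ 59488.)
k = 22664066078/323559 (k = -271195/323559 + 70047 = 22664066078/323559 ≈ 70046.)
z/k = 118975/(2*(22664066078/323559)) = (118975/2)*(323559/22664066078) = 38495432025/45328132156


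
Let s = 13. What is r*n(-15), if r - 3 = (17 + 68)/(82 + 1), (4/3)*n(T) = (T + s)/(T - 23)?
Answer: 501/3154 ≈ 0.15885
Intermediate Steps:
n(T) = 3*(13 + T)/(4*(-23 + T)) (n(T) = 3*((T + 13)/(T - 23))/4 = 3*((13 + T)/(-23 + T))/4 = 3*(13 + T)/(4*(-23 + T)))
r = 334/83 (r = 3 + (17 + 68)/(82 + 1) = 3 + 85/83 = 334/83 ≈ 4.0241)
r*n(-15) = 334*(3*(13 - 15)/(4*(-23 - 15)))/83 = 334*((¾)*(-2)/(-38))/83 = 334*((¾)*(-1/38)*(-2))/83 = (334/83)*(3/76) = 501/3154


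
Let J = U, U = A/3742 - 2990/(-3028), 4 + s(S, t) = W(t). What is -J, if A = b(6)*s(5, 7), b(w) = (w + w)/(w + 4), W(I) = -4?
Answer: -13949389/14163470 ≈ -0.98489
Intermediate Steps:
b(w) = 2*w/(4 + w) (b(w) = (2*w)/(4 + w) = 2*w/(4 + w))
s(S, t) = -8 (s(S, t) = -4 - 4 = -8)
A = -48/5 (A = (2*6/(4 + 6))*(-8) = (2*6/10)*(-8) = (2*6*(1/10))*(-8) = (6/5)*(-8) = -48/5 ≈ -9.6000)
U = 13949389/14163470 (U = -48/5/3742 - 2990/(-3028) = -48/5*1/3742 - 2990*(-1/3028) = -24/9355 + 1495/1514 = 13949389/14163470 ≈ 0.98489)
J = 13949389/14163470 ≈ 0.98489
-J = -1*13949389/14163470 = -13949389/14163470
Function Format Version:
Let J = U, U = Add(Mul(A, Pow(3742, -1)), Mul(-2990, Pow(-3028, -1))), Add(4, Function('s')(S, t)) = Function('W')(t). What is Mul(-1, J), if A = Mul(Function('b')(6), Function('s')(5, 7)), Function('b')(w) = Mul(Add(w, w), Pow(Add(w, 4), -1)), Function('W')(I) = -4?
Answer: Rational(-13949389, 14163470) ≈ -0.98489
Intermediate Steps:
Function('b')(w) = Mul(2, w, Pow(Add(4, w), -1)) (Function('b')(w) = Mul(Mul(2, w), Pow(Add(4, w), -1)) = Mul(2, w, Pow(Add(4, w), -1)))
Function('s')(S, t) = -8 (Function('s')(S, t) = Add(-4, -4) = -8)
A = Rational(-48, 5) (A = Mul(Mul(2, 6, Pow(Add(4, 6), -1)), -8) = Mul(Mul(2, 6, Pow(10, -1)), -8) = Mul(Mul(2, 6, Rational(1, 10)), -8) = Mul(Rational(6, 5), -8) = Rational(-48, 5) ≈ -9.6000)
U = Rational(13949389, 14163470) (U = Add(Mul(Rational(-48, 5), Pow(3742, -1)), Mul(-2990, Pow(-3028, -1))) = Add(Mul(Rational(-48, 5), Rational(1, 3742)), Mul(-2990, Rational(-1, 3028))) = Add(Rational(-24, 9355), Rational(1495, 1514)) = Rational(13949389, 14163470) ≈ 0.98489)
J = Rational(13949389, 14163470) ≈ 0.98489
Mul(-1, J) = Mul(-1, Rational(13949389, 14163470)) = Rational(-13949389, 14163470)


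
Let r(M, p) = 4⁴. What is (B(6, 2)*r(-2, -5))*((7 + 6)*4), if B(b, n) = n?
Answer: 26624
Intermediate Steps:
r(M, p) = 256
(B(6, 2)*r(-2, -5))*((7 + 6)*4) = (2*256)*((7 + 6)*4) = 512*(13*4) = 512*52 = 26624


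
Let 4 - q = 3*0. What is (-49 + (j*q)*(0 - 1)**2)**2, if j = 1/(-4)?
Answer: 2500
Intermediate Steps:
j = -1/4 ≈ -0.25000
q = 4 (q = 4 - 3*0 = 4 - 1*0 = 4 + 0 = 4)
(-49 + (j*q)*(0 - 1)**2)**2 = (-49 + (-1/4*4)*(0 - 1)**2)**2 = (-49 - 1*(-1)**2)**2 = (-49 - 1*1)**2 = (-49 - 1)**2 = (-50)**2 = 2500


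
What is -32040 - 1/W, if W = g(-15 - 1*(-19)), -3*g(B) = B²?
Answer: -512637/16 ≈ -32040.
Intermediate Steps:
g(B) = -B²/3
W = -16/3 (W = -(-15 - 1*(-19))²/3 = -(-15 + 19)²/3 = -⅓*4² = -⅓*16 = -16/3 ≈ -5.3333)
-32040 - 1/W = -32040 - 1/(-16/3) = -32040 - 1*(-3/16) = -32040 + 3/16 = -512637/16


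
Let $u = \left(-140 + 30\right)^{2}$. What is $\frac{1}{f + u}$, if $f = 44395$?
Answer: $\frac{1}{56495} \approx 1.7701 \cdot 10^{-5}$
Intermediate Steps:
$u = 12100$ ($u = \left(-110\right)^{2} = 12100$)
$\frac{1}{f + u} = \frac{1}{44395 + 12100} = \frac{1}{56495}$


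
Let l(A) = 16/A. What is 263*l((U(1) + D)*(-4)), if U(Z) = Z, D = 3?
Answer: -263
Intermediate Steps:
263*l((U(1) + D)*(-4)) = 263*(16/(((1 + 3)*(-4)))) = 263*(16/((4*(-4)))) = 263*(16/(-16)) = 263*(16*(-1/16)) = 263*(-1) = -263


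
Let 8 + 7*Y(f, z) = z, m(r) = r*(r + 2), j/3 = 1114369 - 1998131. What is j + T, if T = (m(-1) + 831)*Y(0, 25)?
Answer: -18544892/7 ≈ -2.6493e+6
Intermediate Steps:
j = -2651286 (j = 3*(1114369 - 1998131) = 3*(-883762) = -2651286)
m(r) = r*(2 + r)
Y(f, z) = -8/7 + z/7
T = 14110/7 (T = (-(2 - 1) + 831)*(-8/7 + (1/7)*25) = (-1*1 + 831)*(-8/7 + 25/7) = (-1 + 831)*(17/7) = 830*(17/7) = 14110/7 ≈ 2015.7)
j + T = -2651286 + 14110/7 = -18544892/7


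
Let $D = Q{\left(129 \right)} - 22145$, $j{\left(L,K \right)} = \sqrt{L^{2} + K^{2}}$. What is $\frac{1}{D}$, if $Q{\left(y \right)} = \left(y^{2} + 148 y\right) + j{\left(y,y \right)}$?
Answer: $\frac{158}{2146517} - \frac{3 \sqrt{2}}{4293034} \approx 7.2619 \cdot 10^{-5}$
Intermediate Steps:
$j{\left(L,K \right)} = \sqrt{K^{2} + L^{2}}$
$Q{\left(y \right)} = y^{2} + 148 y + \sqrt{2} \sqrt{y^{2}}$ ($Q{\left(y \right)} = \left(y^{2} + 148 y\right) + \sqrt{y^{2} + y^{2}} = \left(y^{2} + 148 y\right) + \sqrt{2 y^{2}} = \left(y^{2} + 148 y\right) + \sqrt{2} \sqrt{y^{2}} = y^{2} + 148 y + \sqrt{2} \sqrt{y^{2}}$)
$D = 13588 + 129 \sqrt{2}$ ($D = \left(129^{2} + 148 \cdot 129 + \sqrt{2} \sqrt{129^{2}}\right) - 22145 = \left(16641 + 19092 + \sqrt{2} \sqrt{16641}\right) - 22145 = \left(16641 + 19092 + \sqrt{2} \cdot 129\right) - 22145 = \left(16641 + 19092 + 129 \sqrt{2}\right) - 22145 = \left(35733 + 129 \sqrt{2}\right) - 22145 = 13588 + 129 \sqrt{2} \approx 13770.0$)
$\frac{1}{D} = \frac{1}{13588 + 129 \sqrt{2}}$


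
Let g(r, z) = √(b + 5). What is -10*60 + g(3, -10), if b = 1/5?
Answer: -600 + √130/5 ≈ -597.72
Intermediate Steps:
b = ⅕ (b = 1*(⅕) = ⅕ ≈ 0.20000)
g(r, z) = √130/5 (g(r, z) = √(⅕ + 5) = √(26/5) = √130/5)
-10*60 + g(3, -10) = -10*60 + √130/5 = -600 + √130/5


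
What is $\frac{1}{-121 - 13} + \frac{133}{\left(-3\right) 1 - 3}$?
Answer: $- \frac{4457}{201} \approx -22.174$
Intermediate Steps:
$\frac{1}{-121 - 13} + \frac{133}{\left(-3\right) 1 - 3} = \frac{1}{-121 - 13} + \frac{133}{-3 - 3} = \frac{1}{-121 - 13} + \frac{133}{-6} = \frac{1}{-134} + 133 \left(- \frac{1}{6}\right) = - \frac{1}{134} - \frac{133}{6} = - \frac{4457}{201}$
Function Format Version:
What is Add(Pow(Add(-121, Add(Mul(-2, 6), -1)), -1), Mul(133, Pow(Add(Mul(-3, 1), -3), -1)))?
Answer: Rational(-4457, 201) ≈ -22.174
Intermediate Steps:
Add(Pow(Add(-121, Add(Mul(-2, 6), -1)), -1), Mul(133, Pow(Add(Mul(-3, 1), -3), -1))) = Add(Pow(Add(-121, Add(-12, -1)), -1), Mul(133, Pow(Add(-3, -3), -1))) = Add(Pow(Add(-121, -13), -1), Mul(133, Pow(-6, -1))) = Add(Pow(-134, -1), Mul(133, Rational(-1, 6))) = Add(Rational(-1, 134), Rational(-133, 6)) = Rational(-4457, 201)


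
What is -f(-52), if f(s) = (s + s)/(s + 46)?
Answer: -52/3 ≈ -17.333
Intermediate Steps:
f(s) = 2*s/(46 + s) (f(s) = (2*s)/(46 + s) = 2*s/(46 + s))
-f(-52) = -2*(-52)/(46 - 52) = -2*(-52)/(-6) = -2*(-52)*(-1)/6 = -1*52/3 = -52/3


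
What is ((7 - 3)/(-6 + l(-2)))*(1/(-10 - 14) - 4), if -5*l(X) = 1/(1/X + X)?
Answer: 2425/888 ≈ 2.7309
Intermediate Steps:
l(X) = -1/(5*(X + 1/X)) (l(X) = -1/(5*(1/X + X)) = -1/(5*(X + 1/X)))
((7 - 3)/(-6 + l(-2)))*(1/(-10 - 14) - 4) = ((7 - 3)/(-6 - 1*(-2)/(5 + 5*(-2)²)))*(1/(-10 - 14) - 4) = (4/(-6 - 1*(-2)/(5 + 5*4)))*(1/(-24) - 4) = (4/(-6 - 1*(-2)/(5 + 20)))*(-1/24 - 4) = (4/(-6 - 1*(-2)/25))*(-97/24) = (4/(-6 - 1*(-2)*1/25))*(-97/24) = (4/(-6 + 2/25))*(-97/24) = (4/(-148/25))*(-97/24) = (4*(-25/148))*(-97/24) = -25/37*(-97/24) = 2425/888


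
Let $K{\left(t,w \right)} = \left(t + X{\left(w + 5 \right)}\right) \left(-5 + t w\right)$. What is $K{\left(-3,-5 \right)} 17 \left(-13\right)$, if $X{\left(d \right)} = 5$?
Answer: $-4420$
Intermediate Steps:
$K{\left(t,w \right)} = \left(-5 + t w\right) \left(5 + t\right)$ ($K{\left(t,w \right)} = \left(t + 5\right) \left(-5 + t w\right) = \left(5 + t\right) \left(-5 + t w\right) = \left(-5 + t w\right) \left(5 + t\right)$)
$K{\left(-3,-5 \right)} 17 \left(-13\right) = \left(-25 - -15 - 5 \left(-3\right)^{2} + 5 \left(-3\right) \left(-5\right)\right) 17 \left(-13\right) = \left(-25 + 15 - 45 + 75\right) 17 \left(-13\right) = 20 \cdot 17 \left(-13\right) = 340 \left(-13\right) = -4420$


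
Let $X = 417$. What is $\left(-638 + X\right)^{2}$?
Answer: $48841$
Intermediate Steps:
$\left(-638 + X\right)^{2} = \left(-638 + 417\right)^{2} = \left(-221\right)^{2} = 48841$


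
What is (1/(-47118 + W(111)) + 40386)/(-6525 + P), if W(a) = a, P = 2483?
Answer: -1898424701/190002294 ≈ -9.9916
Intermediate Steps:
(1/(-47118 + W(111)) + 40386)/(-6525 + P) = (1/(-47118 + 111) + 40386)/(-6525 + 2483) = (1/(-47007) + 40386)/(-4042) = (-1/47007 + 40386)*(-1/4042) = (1898424701/47007)*(-1/4042) = -1898424701/190002294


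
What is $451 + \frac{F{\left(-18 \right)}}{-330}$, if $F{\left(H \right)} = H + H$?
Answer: $\frac{24811}{55} \approx 451.11$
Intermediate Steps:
$F{\left(H \right)} = 2 H$
$451 + \frac{F{\left(-18 \right)}}{-330} = 451 + \frac{2 \left(-18\right)}{-330} = 451 - - \frac{6}{55} = 451 + \frac{6}{55} = \frac{24811}{55}$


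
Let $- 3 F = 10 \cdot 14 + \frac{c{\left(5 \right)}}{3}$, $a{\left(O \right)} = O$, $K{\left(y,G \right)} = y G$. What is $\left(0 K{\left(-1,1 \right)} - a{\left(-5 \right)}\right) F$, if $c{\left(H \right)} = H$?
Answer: $- \frac{2125}{9} \approx -236.11$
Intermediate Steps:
$K{\left(y,G \right)} = G y$
$F = - \frac{425}{9}$ ($F = - \frac{10 \cdot 14 + \frac{5}{3}}{3} = - \frac{140 + 5 \cdot \frac{1}{3}}{3} = - \frac{140 + \frac{5}{3}}{3} = \left(- \frac{1}{3}\right) \frac{425}{3} = - \frac{425}{9} \approx -47.222$)
$\left(0 K{\left(-1,1 \right)} - a{\left(-5 \right)}\right) F = \left(0 \cdot 1 \left(-1\right) - -5\right) \left(- \frac{425}{9}\right) = \left(0 \left(-1\right) + 5\right) \left(- \frac{425}{9}\right) = \left(0 + 5\right) \left(- \frac{425}{9}\right) = 5 \left(- \frac{425}{9}\right) = - \frac{2125}{9}$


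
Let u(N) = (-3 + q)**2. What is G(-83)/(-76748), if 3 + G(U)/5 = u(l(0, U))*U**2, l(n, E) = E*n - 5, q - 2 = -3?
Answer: -551105/76748 ≈ -7.1807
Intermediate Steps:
q = -1 (q = 2 - 3 = -1)
l(n, E) = -5 + E*n
u(N) = 16 (u(N) = (-3 - 1)**2 = (-4)**2 = 16)
G(U) = -15 + 80*U**2 (G(U) = -15 + 5*(16*U**2) = -15 + 80*U**2)
G(-83)/(-76748) = (-15 + 80*(-83)**2)/(-76748) = (-15 + 80*6889)*(-1/76748) = (-15 + 551120)*(-1/76748) = 551105*(-1/76748) = -551105/76748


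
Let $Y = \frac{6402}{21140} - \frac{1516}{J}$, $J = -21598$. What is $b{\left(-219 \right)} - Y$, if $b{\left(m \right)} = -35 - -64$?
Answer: $\frac{3267637811}{114145430} \approx 28.627$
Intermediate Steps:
$b{\left(m \right)} = 29$ ($b{\left(m \right)} = -35 + 64 = 29$)
$Y = \frac{42579659}{114145430}$ ($Y = \frac{6402}{21140} - \frac{1516}{-21598} = 6402 \cdot \frac{1}{21140} - - \frac{758}{10799} = \frac{3201}{10570} + \frac{758}{10799} = \frac{42579659}{114145430} \approx 0.37303$)
$b{\left(-219 \right)} - Y = 29 - \frac{42579659}{114145430} = \frac{3267637811}{114145430}$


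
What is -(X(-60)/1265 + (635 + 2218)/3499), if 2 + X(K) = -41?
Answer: -3458588/4426235 ≈ -0.78138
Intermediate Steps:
X(K) = -43 (X(K) = -2 - 41 = -43)
-(X(-60)/1265 + (635 + 2218)/3499) = -(-43/1265 + (635 + 2218)/3499) = -(-43*1/1265 + 2853*(1/3499)) = -(-43/1265 + 2853/3499) = -1*3458588/4426235 = -3458588/4426235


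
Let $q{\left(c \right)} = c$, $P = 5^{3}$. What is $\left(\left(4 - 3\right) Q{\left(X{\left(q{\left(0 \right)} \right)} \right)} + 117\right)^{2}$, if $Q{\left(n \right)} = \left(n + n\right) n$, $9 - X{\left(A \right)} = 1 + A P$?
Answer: $60025$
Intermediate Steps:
$P = 125$
$X{\left(A \right)} = 8 - 125 A$ ($X{\left(A \right)} = 9 - \left(1 + A 125\right) = 9 - \left(1 + 125 A\right) = 8 - 125 A$)
$Q{\left(n \right)} = 2 n^{2}$ ($Q{\left(n \right)} = 2 n n = 2 n^{2}$)
$\left(\left(4 - 3\right) Q{\left(X{\left(q{\left(0 \right)} \right)} \right)} + 117\right)^{2} = \left(\left(4 - 3\right) 2 \left(8 - 0\right)^{2} + 117\right)^{2} = \left(1 \cdot 2 \left(8 + 0\right)^{2} + 117\right)^{2} = \left(1 \cdot 2 \cdot 8^{2} + 117\right)^{2} = \left(1 \cdot 2 \cdot 64 + 117\right)^{2} = \left(1 \cdot 128 + 117\right)^{2} = \left(128 + 117\right)^{2} = 245^{2} = 60025$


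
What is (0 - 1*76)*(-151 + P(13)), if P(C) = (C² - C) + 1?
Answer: -456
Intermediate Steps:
P(C) = 1 + C² - C
(0 - 1*76)*(-151 + P(13)) = (0 - 1*76)*(-151 + (1 + 13² - 1*13)) = (0 - 76)*(-151 + (1 + 169 - 13)) = -76*(-151 + 157) = -76*6 = -456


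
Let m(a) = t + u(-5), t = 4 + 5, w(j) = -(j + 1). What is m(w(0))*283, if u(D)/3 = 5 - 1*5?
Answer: 2547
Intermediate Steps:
w(j) = -1 - j (w(j) = -(1 + j) = -1 - j)
u(D) = 0 (u(D) = 3*(5 - 1*5) = 3*(5 - 5) = 3*0 = 0)
t = 9
m(a) = 9 (m(a) = 9 + 0 = 9)
m(w(0))*283 = 9*283 = 2547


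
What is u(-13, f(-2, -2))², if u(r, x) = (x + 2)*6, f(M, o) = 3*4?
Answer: 7056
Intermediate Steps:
f(M, o) = 12
u(r, x) = 12 + 6*x (u(r, x) = (2 + x)*6 = 12 + 6*x)
u(-13, f(-2, -2))² = (12 + 6*12)² = (12 + 72)² = 84² = 7056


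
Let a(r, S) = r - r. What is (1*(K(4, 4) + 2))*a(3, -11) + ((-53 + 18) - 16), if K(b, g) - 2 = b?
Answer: -51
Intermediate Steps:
a(r, S) = 0
K(b, g) = 2 + b
(1*(K(4, 4) + 2))*a(3, -11) + ((-53 + 18) - 16) = (1*((2 + 4) + 2))*0 + ((-53 + 18) - 16) = (1*(6 + 2))*0 + (-35 - 16) = (1*8)*0 - 51 = 8*0 - 51 = 0 - 51 = -51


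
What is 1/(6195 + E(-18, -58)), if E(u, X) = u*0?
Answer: 1/6195 ≈ 0.00016142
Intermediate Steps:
E(u, X) = 0
1/(6195 + E(-18, -58)) = 1/(6195 + 0) = 1/6195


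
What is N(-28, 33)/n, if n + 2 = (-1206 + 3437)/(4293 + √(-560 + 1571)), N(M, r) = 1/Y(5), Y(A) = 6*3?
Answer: -9093331/242291886 + 2231*√1011/726875658 ≈ -0.037433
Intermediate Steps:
Y(A) = 18
N(M, r) = 1/18
n = -2 + 2231/(4293 + √1011) (n = -2 + (-1206 + 3437)/(4293 + √(-560 + 1571)) = -2 + 2231/(4293 + √1011) ≈ -1.4841)
N(-28, 33)/n = 1/(18*(-9093331/6142946 - 2231*√1011/18428838))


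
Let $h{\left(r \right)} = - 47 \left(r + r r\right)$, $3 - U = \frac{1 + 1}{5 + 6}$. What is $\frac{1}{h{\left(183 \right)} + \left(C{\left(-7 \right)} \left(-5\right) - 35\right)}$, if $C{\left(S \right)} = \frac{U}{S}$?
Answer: $- \frac{77}{121861508} \approx -6.3187 \cdot 10^{-7}$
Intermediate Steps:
$U = \frac{31}{11}$ ($U = 3 - \frac{1 + 1}{5 + 6} = 3 - \frac{2}{11} = \frac{31}{11} \approx 2.8182$)
$C{\left(S \right)} = \frac{31}{11 S}$
$h{\left(r \right)} = - 47 r - 47 r^{2}$ ($h{\left(r \right)} = - 47 \left(r + r^{2}\right) = - 47 r - 47 r^{2}$)
$\frac{1}{h{\left(183 \right)} + \left(C{\left(-7 \right)} \left(-5\right) - 35\right)} = \frac{1}{\left(-47\right) 183 \left(1 + 183\right) - \left(35 - \frac{31}{11 \left(-7\right)} \left(-5\right)\right)} = \frac{1}{\left(-47\right) 183 \cdot 184 - \left(35 - \frac{31}{11} \left(- \frac{1}{7}\right) \left(-5\right)\right)} = \frac{1}{-1582584 - \frac{2540}{77}} = \frac{1}{- \frac{121861508}{77}} = - \frac{77}{121861508}$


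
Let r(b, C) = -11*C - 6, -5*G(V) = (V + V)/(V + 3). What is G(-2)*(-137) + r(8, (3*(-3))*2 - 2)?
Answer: 522/5 ≈ 104.40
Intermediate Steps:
G(V) = -2*V/(5*(3 + V)) (G(V) = -(V + V)/(5*(V + 3)) = -2*V/(5*(3 + V)))
r(b, C) = -6 - 11*C
G(-2)*(-137) + r(8, (3*(-3))*2 - 2) = -2*(-2)/(15 + 5*(-2))*(-137) + (-6 - 11*((3*(-3))*2 - 2)) = -2*(-2)/(15 - 10)*(-137) + (-6 - 11*(-9*2 - 2)) = -2*(-2)/5*(-137) + (-6 - 11*(-18 - 2)) = -2*(-2)*1/5*(-137) + (-6 - 11*(-20)) = (4/5)*(-137) + (-6 + 220) = -548/5 + 214 = 522/5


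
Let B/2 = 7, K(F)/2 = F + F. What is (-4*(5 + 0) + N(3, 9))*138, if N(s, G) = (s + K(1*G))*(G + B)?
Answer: 121026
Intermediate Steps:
K(F) = 4*F (K(F) = 2*(F + F) = 2*(2*F) = 4*F)
B = 14 (B = 2*7 = 14)
N(s, G) = (14 + G)*(s + 4*G) (N(s, G) = (s + 4*(1*G))*(G + 14) = (s + 4*G)*(14 + G) = (14 + G)*(s + 4*G))
(-4*(5 + 0) + N(3, 9))*138 = (-4*(5 + 0) + (4*9² + 14*3 + 56*9 + 9*3))*138 = (-4*5 + (4*81 + 42 + 504 + 27))*138 = (-20 + (324 + 42 + 504 + 27))*138 = (-20 + 897)*138 = 877*138 = 121026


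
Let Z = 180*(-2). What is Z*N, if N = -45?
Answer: 16200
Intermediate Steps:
Z = -360
Z*N = -360*(-45) = 16200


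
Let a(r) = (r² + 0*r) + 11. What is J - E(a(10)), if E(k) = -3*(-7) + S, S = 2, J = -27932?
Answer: -27955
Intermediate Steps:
a(r) = 11 + r² (a(r) = (r² + 0) + 11 = r² + 11 = 11 + r²)
E(k) = 23 (E(k) = -3*(-7) + 2 = 21 + 2 = 23)
J - E(a(10)) = -27932 - 1*23 = -27932 - 23 = -27955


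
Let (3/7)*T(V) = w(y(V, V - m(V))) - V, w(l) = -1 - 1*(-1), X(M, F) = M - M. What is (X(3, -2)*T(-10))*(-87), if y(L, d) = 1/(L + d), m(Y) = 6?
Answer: 0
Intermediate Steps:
X(M, F) = 0
w(l) = 0 (w(l) = -1 + 1 = 0)
T(V) = -7*V/3 (T(V) = 7*(0 - V)/3 = 7*(-V)/3 = -7*V/3)
(X(3, -2)*T(-10))*(-87) = (0*(-7/3*(-10)))*(-87) = (0*(70/3))*(-87) = 0*(-87) = 0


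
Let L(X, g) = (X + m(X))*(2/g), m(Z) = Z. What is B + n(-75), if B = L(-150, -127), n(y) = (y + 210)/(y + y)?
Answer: 4857/1270 ≈ 3.8244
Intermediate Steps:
n(y) = (210 + y)/(2*y) (n(y) = (210 + y)/((2*y)) = (210 + y)*(1/(2*y)) = (210 + y)/(2*y))
L(X, g) = 4*X/g (L(X, g) = (X + X)*(2/g) = (2*X)*(2/g) = 4*X/g)
B = 600/127 (B = 4*(-150)/(-127) = 4*(-150)*(-1/127) = 600/127 ≈ 4.7244)
B + n(-75) = 600/127 + (½)*(210 - 75)/(-75) = 600/127 + (½)*(-1/75)*135 = 600/127 - 9/10 = 4857/1270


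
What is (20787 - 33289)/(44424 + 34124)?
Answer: -6251/39274 ≈ -0.15916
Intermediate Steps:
(20787 - 33289)/(44424 + 34124) = -12502/78548 = -12502*1/78548 = -6251/39274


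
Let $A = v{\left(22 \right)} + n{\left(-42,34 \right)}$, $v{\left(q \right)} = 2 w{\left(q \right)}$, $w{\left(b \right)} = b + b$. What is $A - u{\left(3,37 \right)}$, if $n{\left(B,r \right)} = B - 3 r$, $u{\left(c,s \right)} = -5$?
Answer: $-51$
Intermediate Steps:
$w{\left(b \right)} = 2 b$
$v{\left(q \right)} = 4 q$ ($v{\left(q \right)} = 2 \cdot 2 q = 4 q$)
$A = -56$ ($A = 4 \cdot 22 - 144 = 88 - 144 = -56$)
$A - u{\left(3,37 \right)} = -56 - -5 = -56 + 5 = -51$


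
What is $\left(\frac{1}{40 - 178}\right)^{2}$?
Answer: $\frac{1}{19044} \approx 5.251 \cdot 10^{-5}$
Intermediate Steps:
$\left(\frac{1}{40 - 178}\right)^{2} = \left(\frac{1}{-138}\right)^{2} = \left(- \frac{1}{138}\right)^{2} = \frac{1}{19044}$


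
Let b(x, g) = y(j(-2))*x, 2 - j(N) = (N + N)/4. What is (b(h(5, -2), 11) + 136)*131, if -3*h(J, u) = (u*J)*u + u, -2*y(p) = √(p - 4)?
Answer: 17816 + 393*I ≈ 17816.0 + 393.0*I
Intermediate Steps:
j(N) = 2 - N/2 (j(N) = 2 - (N + N)/4 = 2 - 2*N/4 = 2 - N/2)
y(p) = -√(-4 + p)/2 (y(p) = -√(p - 4)/2 = -√(-4 + p)/2)
h(J, u) = -u/3 - J*u²/3 (h(J, u) = -((u*J)*u + u)/3 = -((J*u)*u + u)/3 = -(J*u² + u)/3 = -(u + J*u²)/3 = -u/3 - J*u²/3)
b(x, g) = -I*x/2 (b(x, g) = (-√(-4 + (2 - ½*(-2)))/2)*x = (-√(-4 + (2 + 1))/2)*x = (-√(-4 + 3)/2)*x = (-I/2)*x = -I*x/2)
(b(h(5, -2), 11) + 136)*131 = (-I*(-⅓*(-2)*(1 + 5*(-2)))/2 + 136)*131 = (-I*(-⅓*(-2)*(1 - 10))/2 + 136)*131 = (-I*(-⅓*(-2)*(-9))/2 + 136)*131 = (-½*I*(-6) + 136)*131 = (3*I + 136)*131 = (136 + 3*I)*131 = 17816 + 393*I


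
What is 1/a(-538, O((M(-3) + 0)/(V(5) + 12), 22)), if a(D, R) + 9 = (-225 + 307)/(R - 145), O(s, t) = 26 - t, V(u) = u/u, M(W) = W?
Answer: -141/1351 ≈ -0.10437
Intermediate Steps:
V(u) = 1
a(D, R) = -9 + 82/(-145 + R) (a(D, R) = -9 + (-225 + 307)/(R - 145) = -9 + 82/(-145 + R))
1/a(-538, O((M(-3) + 0)/(V(5) + 12), 22)) = 1/((1387 - 9*(26 - 1*22))/(-145 + (26 - 1*22))) = 1/((1387 - 9*(26 - 22))/(-145 + (26 - 22))) = 1/((1387 - 9*4)/(-145 + 4)) = 1/((1387 - 36)/(-141)) = 1/(-1/141*1351) = 1/(-1351/141) = -141/1351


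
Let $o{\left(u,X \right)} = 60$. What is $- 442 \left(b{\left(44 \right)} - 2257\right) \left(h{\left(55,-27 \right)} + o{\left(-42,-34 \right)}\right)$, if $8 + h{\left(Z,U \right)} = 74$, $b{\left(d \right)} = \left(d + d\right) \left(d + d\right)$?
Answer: $-305582004$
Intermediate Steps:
$b{\left(d \right)} = 4 d^{2}$ ($b{\left(d \right)} = 2 d 2 d = 4 d^{2}$)
$h{\left(Z,U \right)} = 66$ ($h{\left(Z,U \right)} = -8 + 74 = 66$)
$- 442 \left(b{\left(44 \right)} - 2257\right) \left(h{\left(55,-27 \right)} + o{\left(-42,-34 \right)}\right) = - 442 \left(4 \cdot 44^{2} - 2257\right) \left(66 + 60\right) = - 442 \left(4 \cdot 1936 - 2257\right) 126 = - 442 \left(7744 - 2257\right) 126 = - 442 \cdot 5487 \cdot 126 = \left(-442\right) 691362 = -305582004$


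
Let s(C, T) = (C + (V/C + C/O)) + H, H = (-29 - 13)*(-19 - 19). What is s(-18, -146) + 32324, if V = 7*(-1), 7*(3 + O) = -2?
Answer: 14037857/414 ≈ 33908.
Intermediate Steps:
O = -23/7 (O = -3 + (⅐)*(-2) = -3 - 2/7 = -23/7 ≈ -3.2857)
V = -7
H = 1596 (H = -42*(-38) = 1596)
s(C, T) = 1596 - 7/C + 16*C/23 (s(C, T) = (C + (-7/C + C/(-23/7))) + 1596 = (C + (-7/C + C*(-7/23))) + 1596 = (C + (-7/C - 7*C/23)) + 1596 = (-7/C + 16*C/23) + 1596 = 1596 - 7/C + 16*C/23)
s(-18, -146) + 32324 = (1596 - 7/(-18) + (16/23)*(-18)) + 32324 = (1596 - 7*(-1/18) - 288/23) + 32324 = (1596 + 7/18 - 288/23) + 32324 = 655721/414 + 32324 = 14037857/414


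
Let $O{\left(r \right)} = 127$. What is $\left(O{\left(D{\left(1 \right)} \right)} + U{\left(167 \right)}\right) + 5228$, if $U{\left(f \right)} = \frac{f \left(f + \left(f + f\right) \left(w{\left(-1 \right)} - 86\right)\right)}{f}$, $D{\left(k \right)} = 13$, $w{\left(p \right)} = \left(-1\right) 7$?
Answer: $-25540$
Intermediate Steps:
$w{\left(p \right)} = -7$
$U{\left(f \right)} = - 185 f$ ($U{\left(f \right)} = \frac{f \left(f + \left(f + f\right) \left(-7 - 86\right)\right)}{f} = \frac{f \left(f + 2 f \left(-93\right)\right)}{f} = \frac{f \left(f - 186 f\right)}{f} = \frac{f \left(- 185 f\right)}{f} = \frac{\left(-185\right) f^{2}}{f} = - 185 f$)
$\left(O{\left(D{\left(1 \right)} \right)} + U{\left(167 \right)}\right) + 5228 = \left(127 - 30895\right) + 5228 = -30768 + 5228 = -25540$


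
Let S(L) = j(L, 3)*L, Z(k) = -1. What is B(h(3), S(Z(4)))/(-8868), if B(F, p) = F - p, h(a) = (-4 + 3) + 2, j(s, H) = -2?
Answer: 1/8868 ≈ 0.00011277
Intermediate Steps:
h(a) = 1 (h(a) = -1 + 2 = 1)
S(L) = -2*L
B(h(3), S(Z(4)))/(-8868) = (1 - (-2)*(-1))/(-8868) = (1 - 1*2)*(-1/8868) = (1 - 2)*(-1/8868) = -1*(-1/8868) = 1/8868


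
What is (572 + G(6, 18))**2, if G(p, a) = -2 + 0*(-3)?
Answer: 324900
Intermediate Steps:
G(p, a) = -2 (G(p, a) = -2 + 0 = -2)
(572 + G(6, 18))**2 = (572 - 2)**2 = 570**2 = 324900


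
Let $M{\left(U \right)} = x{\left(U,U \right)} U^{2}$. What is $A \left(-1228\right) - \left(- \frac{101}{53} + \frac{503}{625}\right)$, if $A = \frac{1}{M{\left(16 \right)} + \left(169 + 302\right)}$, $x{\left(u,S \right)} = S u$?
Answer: $\frac{2366333762}{2186481875} \approx 1.0823$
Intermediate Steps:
$M{\left(U \right)} = U^{4}$ ($M{\left(U \right)} = U U U^{2} = U^{2} U^{2} = U^{4}$)
$A = \frac{1}{66007}$ ($A = \frac{1}{16^{4} + \left(169 + 302\right)} = \frac{1}{65536 + 471} = \frac{1}{66007} \approx 1.515 \cdot 10^{-5}$)
$A \left(-1228\right) - \left(- \frac{101}{53} + \frac{503}{625}\right) = \frac{1}{66007} \left(-1228\right) - \left(- \frac{101}{53} + \frac{503}{625}\right) = - \frac{1228}{66007} - - \frac{36466}{33125} = - \frac{1228}{66007} + \left(\frac{101}{53} - \frac{503}{625}\right) = - \frac{1228}{66007} + \frac{36466}{33125} = \frac{2366333762}{2186481875}$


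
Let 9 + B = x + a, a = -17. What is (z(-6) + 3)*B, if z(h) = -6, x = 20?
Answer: 18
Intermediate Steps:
B = -6 (B = -9 + (20 - 17) = -9 + 3 = -6)
(z(-6) + 3)*B = (-6 + 3)*(-6) = -3*(-6) = 18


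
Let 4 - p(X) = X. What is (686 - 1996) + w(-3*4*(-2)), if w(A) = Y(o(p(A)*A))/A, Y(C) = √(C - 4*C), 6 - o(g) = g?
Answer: -1310 + 9*I*√2/8 ≈ -1310.0 + 1.591*I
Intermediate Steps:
p(X) = 4 - X
o(g) = 6 - g
Y(C) = √3*√(-C) (Y(C) = √(-3*C) = √3*√(-C))
w(A) = √3*√(-6 + A*(4 - A))/A (w(A) = (√3*√(-(6 - (4 - A)*A)))/A = (√3*√(-(6 - A*(4 - A))))/A = (√3*√(-6 + A*(4 - A)))/A = √3*√(-6 + A*(4 - A))/A)
(686 - 1996) + w(-3*4*(-2)) = (686 - 1996) + √3*√(-6 - -3*4*(-2)*(-4 - 3*4*(-2)))/((-3*4*(-2))) = -1310 + √3*√(-6 - (-12*(-2))*(-4 - 12*(-2)))/((-12*(-2))) = -1310 + √3*√(-6 - 1*24*(-4 + 24))/24 = -1310 + √3*(1/24)*√(-6 - 1*24*20) = -1310 + √3*(1/24)*√(-6 - 480) = -1310 + √3*(1/24)*√(-486) = -1310 + √3*(1/24)*(9*I*√6) = -1310 + 9*I*√2/8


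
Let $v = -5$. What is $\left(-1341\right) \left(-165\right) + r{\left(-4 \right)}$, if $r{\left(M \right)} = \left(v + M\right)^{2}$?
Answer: $221346$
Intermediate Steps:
$r{\left(M \right)} = \left(-5 + M\right)^{2}$
$\left(-1341\right) \left(-165\right) + r{\left(-4 \right)} = \left(-1341\right) \left(-165\right) + \left(-5 - 4\right)^{2} = 221265 + \left(-9\right)^{2} = 221265 + 81 = 221346$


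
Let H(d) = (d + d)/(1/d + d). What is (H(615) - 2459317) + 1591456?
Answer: -164123419068/189113 ≈ -8.6786e+5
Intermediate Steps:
H(d) = 2*d/(d + 1/d) (H(d) = (2*d)/(d + 1/d) = 2*d/(d + 1/d))
(H(615) - 2459317) + 1591456 = (2*615²/(1 + 615²) - 2459317) + 1591456 = (2*378225/(1 + 378225) - 2459317) + 1591456 = (2*378225/378226 - 2459317) + 1591456 = (2*378225*(1/378226) - 2459317) + 1591456 = (378225/189113 - 2459317) + 1591456 = -465088437596/189113 + 1591456 = -164123419068/189113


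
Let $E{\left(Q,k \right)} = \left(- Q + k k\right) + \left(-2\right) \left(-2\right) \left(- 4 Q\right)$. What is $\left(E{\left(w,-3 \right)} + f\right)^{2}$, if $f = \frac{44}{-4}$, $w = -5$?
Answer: $6889$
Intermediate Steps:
$E{\left(Q,k \right)} = k^{2} - 17 Q$ ($E{\left(Q,k \right)} = \left(- Q + k^{2}\right) + 4 \left(- 4 Q\right) = \left(k^{2} - Q\right) - 16 Q = k^{2} - 17 Q$)
$f = -11$ ($f = 44 \left(- \frac{1}{4}\right) = -11$)
$\left(E{\left(w,-3 \right)} + f\right)^{2} = \left(\left(\left(-3\right)^{2} - -85\right) - 11\right)^{2} = \left(\left(9 + 85\right) - 11\right)^{2} = \left(94 - 11\right)^{2} = 83^{2} = 6889$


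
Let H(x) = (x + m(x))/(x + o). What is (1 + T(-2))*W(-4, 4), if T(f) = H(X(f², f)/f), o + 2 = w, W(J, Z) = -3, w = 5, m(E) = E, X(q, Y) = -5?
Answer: -63/11 ≈ -5.7273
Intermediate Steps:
o = 3 (o = -2 + 5 = 3)
H(x) = 2*x/(3 + x) (H(x) = (x + x)/(x + 3) = (2*x)/(3 + x) = 2*x/(3 + x))
T(f) = -10/(f*(3 - 5/f)) (T(f) = 2*(-5/f)/(3 - 5/f) = -10/(f*(3 - 5/f)))
(1 + T(-2))*W(-4, 4) = (1 - 10/(-5 + 3*(-2)))*(-3) = (1 - 10/(-5 - 6))*(-3) = (1 - 10/(-11))*(-3) = (1 - 10*(-1/11))*(-3) = (1 + 10/11)*(-3) = (21/11)*(-3) = -63/11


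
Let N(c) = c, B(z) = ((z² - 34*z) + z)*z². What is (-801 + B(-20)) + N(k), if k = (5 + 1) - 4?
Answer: 423201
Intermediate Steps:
k = 2 (k = 6 - 4 = 2)
B(z) = z²*(z² - 33*z) (B(z) = (z² - 33*z)*z² = z²*(z² - 33*z))
(-801 + B(-20)) + N(k) = (-801 + (-20)³*(-33 - 20)) + 2 = (-801 - 8000*(-53)) + 2 = (-801 + 424000) + 2 = 423199 + 2 = 423201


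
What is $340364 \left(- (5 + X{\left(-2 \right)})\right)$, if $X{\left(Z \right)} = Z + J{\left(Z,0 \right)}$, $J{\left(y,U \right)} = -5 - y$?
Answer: $0$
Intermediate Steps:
$X{\left(Z \right)} = -5$ ($X{\left(Z \right)} = Z - \left(5 + Z\right) = -5$)
$340364 \left(- (5 + X{\left(-2 \right)})\right) = 340364 \left(- (5 - 5)\right) = 340364 \left(\left(-1\right) 0\right) = 340364 \cdot 0 = 0$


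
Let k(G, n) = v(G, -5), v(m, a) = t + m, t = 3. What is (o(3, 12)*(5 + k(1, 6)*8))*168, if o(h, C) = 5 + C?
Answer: 105672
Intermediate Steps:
v(m, a) = 3 + m
k(G, n) = 3 + G
(o(3, 12)*(5 + k(1, 6)*8))*168 = ((5 + 12)*(5 + (3 + 1)*8))*168 = (17*(5 + 4*8))*168 = (17*(5 + 32))*168 = (17*37)*168 = 629*168 = 105672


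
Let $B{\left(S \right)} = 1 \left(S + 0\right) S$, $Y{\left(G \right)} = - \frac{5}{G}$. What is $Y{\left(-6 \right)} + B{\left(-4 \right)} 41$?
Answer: $\frac{3941}{6} \approx 656.83$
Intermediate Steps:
$B{\left(S \right)} = S^{2}$ ($B{\left(S \right)} = 1 S S = S S = S^{2}$)
$Y{\left(-6 \right)} + B{\left(-4 \right)} 41 = - \frac{5}{-6} + \left(-4\right)^{2} \cdot 41 = \left(-5\right) \left(- \frac{1}{6}\right) + 16 \cdot 41 = \frac{5}{6} + 656 = \frac{3941}{6}$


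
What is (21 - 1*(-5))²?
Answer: 676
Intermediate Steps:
(21 - 1*(-5))² = (21 + 5)² = 26² = 676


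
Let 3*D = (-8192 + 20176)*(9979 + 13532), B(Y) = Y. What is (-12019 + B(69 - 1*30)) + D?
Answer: 93906628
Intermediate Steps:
D = 93918608 (D = ((-8192 + 20176)*(9979 + 13532))/3 = (11984*23511)/3 = (1/3)*281755824 = 93918608)
(-12019 + B(69 - 1*30)) + D = (-12019 + (69 - 1*30)) + 93918608 = (-12019 + (69 - 30)) + 93918608 = (-12019 + 39) + 93918608 = -11980 + 93918608 = 93906628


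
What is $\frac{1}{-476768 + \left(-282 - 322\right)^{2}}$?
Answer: $- \frac{1}{111952} \approx -8.9324 \cdot 10^{-6}$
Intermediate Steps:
$\frac{1}{-476768 + \left(-282 - 322\right)^{2}} = \frac{1}{-476768 + \left(-604\right)^{2}} = \frac{1}{-476768 + 364816} = \frac{1}{-111952} = - \frac{1}{111952}$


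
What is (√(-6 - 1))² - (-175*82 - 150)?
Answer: 14493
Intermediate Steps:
(√(-6 - 1))² - (-175*82 - 150) = (√(-7))² - (-14350 - 150) = (I*√7)² - 1*(-14500) = -7 + 14500 = 14493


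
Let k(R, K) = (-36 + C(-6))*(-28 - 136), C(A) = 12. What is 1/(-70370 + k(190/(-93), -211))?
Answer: -1/66434 ≈ -1.5053e-5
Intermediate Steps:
k(R, K) = 3936 (k(R, K) = (-36 + 12)*(-28 - 136) = -24*(-164) = 3936)
1/(-70370 + k(190/(-93), -211)) = 1/(-70370 + 3936) = 1/(-66434) = -1/66434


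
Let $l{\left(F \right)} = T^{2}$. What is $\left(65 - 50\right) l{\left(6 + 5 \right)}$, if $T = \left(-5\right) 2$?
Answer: $1500$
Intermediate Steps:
$T = -10$
$l{\left(F \right)} = 100$ ($l{\left(F \right)} = \left(-10\right)^{2} = 100$)
$\left(65 - 50\right) l{\left(6 + 5 \right)} = \left(65 - 50\right) 100 = 15 \cdot 100 = 1500$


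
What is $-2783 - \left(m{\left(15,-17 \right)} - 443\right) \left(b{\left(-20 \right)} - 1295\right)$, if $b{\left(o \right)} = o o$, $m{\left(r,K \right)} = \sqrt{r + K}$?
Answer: $-399268 + 895 i \sqrt{2} \approx -3.9927 \cdot 10^{5} + 1265.7 i$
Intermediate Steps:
$m{\left(r,K \right)} = \sqrt{K + r}$
$b{\left(o \right)} = o^{2}$
$-2783 - \left(m{\left(15,-17 \right)} - 443\right) \left(b{\left(-20 \right)} - 1295\right) = -2783 - \left(\sqrt{-17 + 15} - 443\right) \left(\left(-20\right)^{2} - 1295\right) = -2783 - \left(\sqrt{-2} - 443\right) \left(400 - 1295\right) = -2783 - \left(i \sqrt{2} - 443\right) \left(-895\right) = -2783 - \left(-443 + i \sqrt{2}\right) \left(-895\right) = -2783 - \left(396485 - 895 i \sqrt{2}\right) = -399268 + 895 i \sqrt{2}$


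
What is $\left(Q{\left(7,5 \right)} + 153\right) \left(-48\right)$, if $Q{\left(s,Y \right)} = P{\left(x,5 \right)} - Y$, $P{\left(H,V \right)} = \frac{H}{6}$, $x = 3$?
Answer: $-7128$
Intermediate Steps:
$P{\left(H,V \right)} = \frac{H}{6}$ ($P{\left(H,V \right)} = H \frac{1}{6} = \frac{H}{6}$)
$Q{\left(s,Y \right)} = \frac{1}{2} - Y$ ($Q{\left(s,Y \right)} = \frac{1}{6} \cdot 3 - Y = \frac{1}{2} - Y$)
$\left(Q{\left(7,5 \right)} + 153\right) \left(-48\right) = \left(\left(\frac{1}{2} - 5\right) + 153\right) \left(-48\right) = \left(- \frac{9}{2} + 153\right) \left(-48\right) = \frac{297}{2} \left(-48\right) = -7128$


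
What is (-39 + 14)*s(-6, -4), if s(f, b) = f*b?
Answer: -600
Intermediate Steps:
s(f, b) = b*f
(-39 + 14)*s(-6, -4) = (-39 + 14)*(-4*(-6)) = -25*24 = -600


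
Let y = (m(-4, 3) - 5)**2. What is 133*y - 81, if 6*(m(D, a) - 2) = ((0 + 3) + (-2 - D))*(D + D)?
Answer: 111124/9 ≈ 12347.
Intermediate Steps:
m(D, a) = 2 + D*(1 - D)/3 (m(D, a) = 2 + (((0 + 3) + (-2 - D))*(D + D))/6 = 2 + ((3 + (-2 - D))*(2*D))/6 = 2 + ((1 - D)*(2*D))/6 = 2 + (2*D*(1 - D))/6 = 2 + D*(1 - D)/3)
y = 841/9 (y = ((2 - 1/3*(-4)**2 + (1/3)*(-4)) - 5)**2 = ((2 - 1/3*16 - 4/3) - 5)**2 = ((2 - 16/3 - 4/3) - 5)**2 = (-14/3 - 5)**2 = (-29/3)**2 = 841/9 ≈ 93.444)
133*y - 81 = 133*(841/9) - 81 = 111853/9 - 81 = 111124/9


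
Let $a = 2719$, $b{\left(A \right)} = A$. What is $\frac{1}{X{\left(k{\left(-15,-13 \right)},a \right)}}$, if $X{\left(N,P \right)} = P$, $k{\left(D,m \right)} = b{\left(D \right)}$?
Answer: $\frac{1}{2719} \approx 0.00036778$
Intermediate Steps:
$k{\left(D,m \right)} = D$
$\frac{1}{X{\left(k{\left(-15,-13 \right)},a \right)}} = \frac{1}{2719}$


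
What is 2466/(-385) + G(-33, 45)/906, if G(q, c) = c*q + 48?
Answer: -929147/116270 ≈ -7.9913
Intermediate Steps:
G(q, c) = 48 + c*q
2466/(-385) + G(-33, 45)/906 = 2466/(-385) + (48 + 45*(-33))/906 = 2466*(-1/385) + (48 - 1485)*(1/906) = -2466/385 - 1437*1/906 = -2466/385 - 479/302 = -929147/116270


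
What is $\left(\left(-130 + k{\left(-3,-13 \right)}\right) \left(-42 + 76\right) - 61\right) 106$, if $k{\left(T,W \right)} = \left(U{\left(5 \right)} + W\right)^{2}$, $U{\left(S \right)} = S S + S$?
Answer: $566570$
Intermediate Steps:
$U{\left(S \right)} = S + S^{2}$ ($U{\left(S \right)} = S^{2} + S = S + S^{2}$)
$k{\left(T,W \right)} = \left(30 + W\right)^{2}$ ($k{\left(T,W \right)} = \left(5 \left(1 + 5\right) + W\right)^{2} = \left(5 \cdot 6 + W\right)^{2} = \left(30 + W\right)^{2}$)
$\left(\left(-130 + k{\left(-3,-13 \right)}\right) \left(-42 + 76\right) - 61\right) 106 = \left(\left(-130 + \left(30 - 13\right)^{2}\right) \left(-42 + 76\right) - 61\right) 106 = \left(\left(-130 + 17^{2}\right) 34 - 61\right) 106 = \left(\left(-130 + 289\right) 34 - 61\right) 106 = \left(159 \cdot 34 - 61\right) 106 = \left(5406 - 61\right) 106 = 5345 \cdot 106 = 566570$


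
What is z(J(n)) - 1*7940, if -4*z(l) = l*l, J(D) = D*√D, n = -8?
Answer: -7812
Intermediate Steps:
J(D) = D^(3/2)
z(l) = -l²/4 (z(l) = -l*l/4 = -l²/4)
z(J(n)) - 1*7940 = -((-8)^(3/2))²/4 - 1*7940 = -(-16*I*√2)²/4 - 7940 = -¼*(-512) - 7940 = 128 - 7940 = -7812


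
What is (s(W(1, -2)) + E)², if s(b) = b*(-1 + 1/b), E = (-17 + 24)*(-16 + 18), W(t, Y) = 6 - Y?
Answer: 49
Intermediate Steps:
E = 14 (E = 7*2 = 14)
(s(W(1, -2)) + E)² = ((1 - (6 - 1*(-2))) + 14)² = ((1 - (6 + 2)) + 14)² = ((1 - 1*8) + 14)² = ((1 - 8) + 14)² = (-7 + 14)² = 7² = 49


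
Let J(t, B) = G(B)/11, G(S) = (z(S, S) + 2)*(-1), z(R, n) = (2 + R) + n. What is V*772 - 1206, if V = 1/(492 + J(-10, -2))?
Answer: -148145/123 ≈ -1204.4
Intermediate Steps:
z(R, n) = 2 + R + n
G(S) = -4 - 2*S (G(S) = ((2 + S + S) + 2)*(-1) = ((2 + 2*S) + 2)*(-1) = (4 + 2*S)*(-1) = -4 - 2*S)
J(t, B) = -4/11 - 2*B/11 (J(t, B) = (-4 - 2*B)/11 = (-4 - 2*B)*(1/11) = -4/11 - 2*B/11)
V = 1/492 (V = 1/(492 + (-4/11 - 2/11*(-2))) = 1/(492 + (-4/11 + 4/11)) = 1/(492 + 0) = 1/492 ≈ 0.0020325)
V*772 - 1206 = (1/492)*772 - 1206 = 193/123 - 1206 = -148145/123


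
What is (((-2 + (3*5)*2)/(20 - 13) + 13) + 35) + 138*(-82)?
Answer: -11264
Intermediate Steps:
(((-2 + (3*5)*2)/(20 - 13) + 13) + 35) + 138*(-82) = (((-2 + 15*2)/7 + 13) + 35) - 11316 = (((-2 + 30)*(⅐) + 13) + 35) - 11316 = ((28*(⅐) + 13) + 35) - 11316 = ((4 + 13) + 35) - 11316 = (17 + 35) - 11316 = 52 - 11316 = -11264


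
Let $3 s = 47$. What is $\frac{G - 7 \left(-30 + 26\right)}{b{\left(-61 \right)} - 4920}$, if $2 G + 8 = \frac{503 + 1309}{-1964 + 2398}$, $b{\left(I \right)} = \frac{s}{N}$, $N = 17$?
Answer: $- \frac{288711}{54439441} \approx -0.0053033$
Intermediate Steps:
$s = \frac{47}{3}$ ($s = \frac{1}{3} \cdot 47 = \frac{47}{3} \approx 15.667$)
$b{\left(I \right)} = \frac{47}{51}$ ($b{\left(I \right)} = \frac{47}{3 \cdot 17} = \frac{47}{3} \cdot \frac{1}{17} = \frac{47}{51}$)
$G = - \frac{415}{217}$ ($G = -4 + \frac{\left(503 + 1309\right) \frac{1}{-1964 + 2398}}{2} = -4 + \frac{1812 \cdot \frac{1}{434}}{2} = -4 + \frac{1}{2} \cdot \frac{906}{217} = -4 + \frac{453}{217} = - \frac{415}{217} \approx -1.9124$)
$\frac{G - 7 \left(-30 + 26\right)}{b{\left(-61 \right)} - 4920} = \frac{- \frac{415}{217} - 7 \left(-30 + 26\right)}{\frac{47}{51} - 4920} = \frac{- \frac{415}{217} - -28}{- \frac{250873}{51}} = \left(- \frac{415}{217} + 28\right) \left(- \frac{51}{250873}\right) = \frac{5661}{217} \left(- \frac{51}{250873}\right) = - \frac{288711}{54439441}$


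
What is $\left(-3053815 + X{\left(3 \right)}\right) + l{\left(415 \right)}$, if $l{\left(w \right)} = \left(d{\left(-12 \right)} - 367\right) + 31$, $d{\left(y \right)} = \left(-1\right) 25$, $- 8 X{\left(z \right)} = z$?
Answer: $- \frac{24433411}{8} \approx -3.0542 \cdot 10^{6}$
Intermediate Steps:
$X{\left(z \right)} = - \frac{z}{8}$
$d{\left(y \right)} = -25$
$l{\left(w \right)} = -361$ ($l{\left(w \right)} = \left(-25 - 367\right) + 31 = -392 + 31 = -361$)
$\left(-3053815 + X{\left(3 \right)}\right) + l{\left(415 \right)} = \left(-3053815 - \frac{3}{8}\right) - 361 = - \frac{24430523}{8} - 361 = - \frac{24433411}{8}$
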